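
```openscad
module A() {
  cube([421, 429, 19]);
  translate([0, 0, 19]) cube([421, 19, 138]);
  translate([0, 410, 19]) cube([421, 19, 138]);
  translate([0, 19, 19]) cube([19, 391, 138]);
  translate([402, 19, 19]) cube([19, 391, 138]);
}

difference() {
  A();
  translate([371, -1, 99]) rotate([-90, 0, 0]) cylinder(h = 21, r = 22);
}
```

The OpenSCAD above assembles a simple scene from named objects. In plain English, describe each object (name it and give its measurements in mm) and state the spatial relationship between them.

A is an open storage box with external size 421×429×157 mm and wall thickness 19 mm (the base is also 19 mm thick). The base covers the whole footprint; the four walls stand on the base, with the y-facing walls full-width and the x-facing walls fitting between their inner faces.

The open box has a circular hole of radius 22 mm through its front wall, centred at (x = 371, z = 99).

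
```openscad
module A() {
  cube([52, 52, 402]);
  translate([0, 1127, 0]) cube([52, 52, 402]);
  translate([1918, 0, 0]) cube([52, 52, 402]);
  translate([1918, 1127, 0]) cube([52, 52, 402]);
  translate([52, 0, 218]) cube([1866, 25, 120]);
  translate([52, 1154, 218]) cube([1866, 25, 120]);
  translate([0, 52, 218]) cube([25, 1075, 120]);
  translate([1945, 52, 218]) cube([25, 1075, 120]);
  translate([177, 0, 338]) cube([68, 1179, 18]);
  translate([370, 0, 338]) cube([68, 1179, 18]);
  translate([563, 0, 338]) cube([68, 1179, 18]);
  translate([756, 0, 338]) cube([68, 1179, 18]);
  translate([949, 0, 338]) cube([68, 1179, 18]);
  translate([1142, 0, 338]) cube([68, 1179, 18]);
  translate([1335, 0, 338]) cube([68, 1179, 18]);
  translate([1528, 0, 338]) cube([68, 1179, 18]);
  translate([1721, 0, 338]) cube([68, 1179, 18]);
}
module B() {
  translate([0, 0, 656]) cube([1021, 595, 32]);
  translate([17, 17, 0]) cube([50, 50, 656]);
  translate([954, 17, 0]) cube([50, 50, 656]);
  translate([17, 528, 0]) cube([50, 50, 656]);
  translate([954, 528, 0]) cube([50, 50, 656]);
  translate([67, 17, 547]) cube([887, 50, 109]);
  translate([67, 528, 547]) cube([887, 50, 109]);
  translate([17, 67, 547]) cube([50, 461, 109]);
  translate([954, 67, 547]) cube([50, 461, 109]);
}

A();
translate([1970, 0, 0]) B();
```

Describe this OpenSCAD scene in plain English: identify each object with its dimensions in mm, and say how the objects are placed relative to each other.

A is a bed frame 1970 mm long (x) by 1179 mm wide (y). Four 52×52 mm corner posts, 402 mm tall, at the corners of the footprint. Four rails of 25 mm thickness and 120 mm height run between adjacent posts with their undersides at z = 218 mm, their outer faces flush with the outside of the frame (the two x-running rails run between the posts' inner faces; the two y-running rails run between the posts' inner faces). 9 slats, each 68 mm wide (x) and 18 mm thick, lie across the top of the two x-running rails, running the full 1179 mm width of the frame in y; the slats are evenly spaced along x between the inner faces of the end posts with equal gaps (rounded down to the nearest mm) at the −x end and between each pair — any rounding remainder accumulates at the +x end.

B is a table: top 1021 mm (x) × 595 mm (y), 32 mm thick, upper face at z = 688 mm, on four 50×50 mm square legs, each inset 17 mm from the nearest pair of top edges, running from z = 0 to the bottom of the top. Four apron rails, 50 mm thick and 109 mm tall, run between adjacent legs with their top edges flush with the underside of the top and their outer faces flush with the legs' outer faces.

The table is against the bed frame's +x side, with their −y faces flush.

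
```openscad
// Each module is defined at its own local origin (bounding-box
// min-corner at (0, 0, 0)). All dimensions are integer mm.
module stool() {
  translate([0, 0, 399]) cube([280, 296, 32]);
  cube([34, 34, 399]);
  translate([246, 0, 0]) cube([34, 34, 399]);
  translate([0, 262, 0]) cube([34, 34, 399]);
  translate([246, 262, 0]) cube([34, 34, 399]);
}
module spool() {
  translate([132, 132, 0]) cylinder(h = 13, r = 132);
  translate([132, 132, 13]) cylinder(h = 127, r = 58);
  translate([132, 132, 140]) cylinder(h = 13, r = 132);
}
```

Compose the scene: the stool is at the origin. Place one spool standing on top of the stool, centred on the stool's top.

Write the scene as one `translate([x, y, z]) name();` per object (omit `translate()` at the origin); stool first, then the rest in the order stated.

stool();
translate([8, 16, 431]) spool();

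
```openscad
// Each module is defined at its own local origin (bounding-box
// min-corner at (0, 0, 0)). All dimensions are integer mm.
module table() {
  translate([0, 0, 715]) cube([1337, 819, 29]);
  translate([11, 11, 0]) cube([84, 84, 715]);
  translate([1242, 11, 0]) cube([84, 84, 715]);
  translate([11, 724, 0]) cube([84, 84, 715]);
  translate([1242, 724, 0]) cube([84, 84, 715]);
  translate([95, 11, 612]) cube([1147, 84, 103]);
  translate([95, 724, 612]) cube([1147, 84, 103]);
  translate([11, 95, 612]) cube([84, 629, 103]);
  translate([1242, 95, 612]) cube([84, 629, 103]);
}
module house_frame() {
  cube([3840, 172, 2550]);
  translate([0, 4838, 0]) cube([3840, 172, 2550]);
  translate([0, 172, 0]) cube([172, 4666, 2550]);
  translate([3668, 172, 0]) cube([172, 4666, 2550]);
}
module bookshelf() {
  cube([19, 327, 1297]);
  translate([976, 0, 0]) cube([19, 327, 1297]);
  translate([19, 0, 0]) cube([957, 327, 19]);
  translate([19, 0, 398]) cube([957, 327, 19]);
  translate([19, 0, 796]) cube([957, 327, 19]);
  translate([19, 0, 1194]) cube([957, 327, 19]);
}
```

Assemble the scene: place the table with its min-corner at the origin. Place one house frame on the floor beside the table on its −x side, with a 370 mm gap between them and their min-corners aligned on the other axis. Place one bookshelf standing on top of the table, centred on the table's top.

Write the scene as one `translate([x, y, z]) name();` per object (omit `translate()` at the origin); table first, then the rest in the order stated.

table();
translate([-4210, 0, 0]) house_frame();
translate([171, 246, 744]) bookshelf();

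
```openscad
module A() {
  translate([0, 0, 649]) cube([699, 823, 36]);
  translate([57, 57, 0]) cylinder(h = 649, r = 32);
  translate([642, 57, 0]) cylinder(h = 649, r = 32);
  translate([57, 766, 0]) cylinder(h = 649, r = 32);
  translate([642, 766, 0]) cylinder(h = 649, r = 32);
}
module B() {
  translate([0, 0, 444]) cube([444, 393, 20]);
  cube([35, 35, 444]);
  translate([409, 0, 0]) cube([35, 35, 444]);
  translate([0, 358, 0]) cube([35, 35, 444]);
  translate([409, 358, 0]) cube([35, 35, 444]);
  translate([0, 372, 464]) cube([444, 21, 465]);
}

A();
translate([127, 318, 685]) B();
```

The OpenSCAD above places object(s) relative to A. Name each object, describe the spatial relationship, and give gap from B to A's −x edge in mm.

A is a table. B is a chair. The chair is on top of the table. The gap from the chair to the table's −x edge is 127 mm.

The chair's min-x is at 127; the table's min-x is 0; gap = 127 mm.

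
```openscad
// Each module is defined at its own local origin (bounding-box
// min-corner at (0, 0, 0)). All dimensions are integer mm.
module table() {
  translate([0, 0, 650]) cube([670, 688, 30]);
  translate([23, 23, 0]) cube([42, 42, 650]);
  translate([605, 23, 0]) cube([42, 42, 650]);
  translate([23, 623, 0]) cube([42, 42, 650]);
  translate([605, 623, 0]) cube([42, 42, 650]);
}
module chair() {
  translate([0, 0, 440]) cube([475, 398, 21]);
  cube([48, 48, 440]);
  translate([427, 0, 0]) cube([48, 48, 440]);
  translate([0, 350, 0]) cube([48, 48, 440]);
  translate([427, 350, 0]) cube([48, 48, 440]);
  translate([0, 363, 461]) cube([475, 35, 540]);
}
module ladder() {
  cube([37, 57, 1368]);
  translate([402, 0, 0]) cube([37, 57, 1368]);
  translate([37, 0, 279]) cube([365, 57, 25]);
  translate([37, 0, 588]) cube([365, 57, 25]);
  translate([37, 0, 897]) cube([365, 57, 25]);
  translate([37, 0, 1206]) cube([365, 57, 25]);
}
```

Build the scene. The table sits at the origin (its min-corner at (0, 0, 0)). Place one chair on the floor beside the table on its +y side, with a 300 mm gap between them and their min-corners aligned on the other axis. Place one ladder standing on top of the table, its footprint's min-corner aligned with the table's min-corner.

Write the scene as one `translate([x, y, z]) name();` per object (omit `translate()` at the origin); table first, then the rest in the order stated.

table();
translate([0, 988, 0]) chair();
translate([0, 0, 680]) ladder();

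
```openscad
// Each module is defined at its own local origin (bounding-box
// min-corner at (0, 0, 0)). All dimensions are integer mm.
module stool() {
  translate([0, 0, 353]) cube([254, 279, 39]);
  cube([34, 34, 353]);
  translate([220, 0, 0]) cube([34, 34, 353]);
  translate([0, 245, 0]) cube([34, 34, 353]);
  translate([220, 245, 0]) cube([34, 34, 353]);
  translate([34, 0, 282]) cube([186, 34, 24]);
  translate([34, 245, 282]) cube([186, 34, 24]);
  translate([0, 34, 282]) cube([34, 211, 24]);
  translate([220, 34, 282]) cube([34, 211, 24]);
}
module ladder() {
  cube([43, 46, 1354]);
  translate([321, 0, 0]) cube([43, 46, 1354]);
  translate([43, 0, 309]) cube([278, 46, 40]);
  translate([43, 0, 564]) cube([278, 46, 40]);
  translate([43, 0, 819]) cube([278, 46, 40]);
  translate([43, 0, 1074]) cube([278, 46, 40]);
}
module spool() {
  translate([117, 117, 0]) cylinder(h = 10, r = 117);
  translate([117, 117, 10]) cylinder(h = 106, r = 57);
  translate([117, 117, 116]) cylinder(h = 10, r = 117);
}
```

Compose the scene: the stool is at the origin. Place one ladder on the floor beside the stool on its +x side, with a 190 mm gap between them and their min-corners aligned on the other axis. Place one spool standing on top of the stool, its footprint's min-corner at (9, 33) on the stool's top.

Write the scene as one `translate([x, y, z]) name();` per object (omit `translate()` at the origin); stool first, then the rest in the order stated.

stool();
translate([444, 0, 0]) ladder();
translate([9, 33, 392]) spool();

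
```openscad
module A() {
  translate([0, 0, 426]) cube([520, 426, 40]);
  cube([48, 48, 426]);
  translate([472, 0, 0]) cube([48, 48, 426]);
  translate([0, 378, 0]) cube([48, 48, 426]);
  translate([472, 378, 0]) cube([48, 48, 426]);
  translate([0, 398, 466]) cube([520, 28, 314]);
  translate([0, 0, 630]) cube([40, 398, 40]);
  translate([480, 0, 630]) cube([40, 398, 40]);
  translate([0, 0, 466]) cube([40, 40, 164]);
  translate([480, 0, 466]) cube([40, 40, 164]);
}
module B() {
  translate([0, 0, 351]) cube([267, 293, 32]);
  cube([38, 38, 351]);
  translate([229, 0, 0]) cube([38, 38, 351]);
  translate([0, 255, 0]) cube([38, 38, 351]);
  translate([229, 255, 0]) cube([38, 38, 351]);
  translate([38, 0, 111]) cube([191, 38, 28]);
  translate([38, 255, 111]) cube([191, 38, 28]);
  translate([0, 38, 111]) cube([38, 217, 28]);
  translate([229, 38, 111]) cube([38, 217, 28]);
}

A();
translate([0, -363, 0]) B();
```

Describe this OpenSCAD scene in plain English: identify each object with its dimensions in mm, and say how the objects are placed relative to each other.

A is a chair: 520×426 mm seat, 40 mm thick, top at z = 466 mm, on four 48 mm square corner legs flush with the seat edges. A 28 mm thick backrest slab spans the full seat width, extending 314 mm above the seat top, its back face flush with the seat's +y edge. Two armrests of 40×40 mm section run along each side from the seat's front edge to the front of the backrest, top faces 204 mm above the seat top and outer faces flush with the seat's x-edges; a 40×40 mm post under the front of each armrest stands on the seat at the front corner.

B is a four-legged stool. The seat is 267×293 mm, 32 mm thick, top at z = 383 mm. It stands on four square legs, each 38×38 mm in cross-section, from z = 0 to the seat underside, each flush with a corner of the seat. Four stretchers, 38 mm wide and 28 mm tall, connect adjacent legs with their undersides at z = 111 mm, each running between the inner faces of the legs it joins and aligned with the legs' outer faces on the other axis.

The stool is on the floor beside the chair on its −y side.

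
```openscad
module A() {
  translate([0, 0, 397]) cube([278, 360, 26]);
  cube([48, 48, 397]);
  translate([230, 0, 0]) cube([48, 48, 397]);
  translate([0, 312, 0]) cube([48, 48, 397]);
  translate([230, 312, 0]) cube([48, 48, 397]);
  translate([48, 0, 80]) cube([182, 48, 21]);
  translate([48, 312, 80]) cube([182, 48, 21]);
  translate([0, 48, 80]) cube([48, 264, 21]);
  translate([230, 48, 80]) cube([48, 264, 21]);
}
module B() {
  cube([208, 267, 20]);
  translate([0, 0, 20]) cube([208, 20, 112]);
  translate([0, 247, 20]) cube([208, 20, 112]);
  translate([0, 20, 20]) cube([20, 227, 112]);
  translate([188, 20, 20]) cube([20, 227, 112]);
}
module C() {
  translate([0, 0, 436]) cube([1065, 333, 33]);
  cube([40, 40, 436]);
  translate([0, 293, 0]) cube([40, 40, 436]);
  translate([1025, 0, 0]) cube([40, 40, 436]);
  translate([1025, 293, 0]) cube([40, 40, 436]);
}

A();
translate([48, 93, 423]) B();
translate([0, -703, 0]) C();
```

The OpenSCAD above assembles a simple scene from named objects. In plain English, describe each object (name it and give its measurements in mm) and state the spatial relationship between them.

A is a four-legged stool. The seat is 278×360 mm, 26 mm thick, top at z = 423 mm. It stands on four square legs, each 48×48 mm in cross-section, from z = 0 to the seat underside, each flush with a corner of the seat. Four stretchers, 48 mm wide and 21 mm tall, connect adjacent legs with their undersides at z = 80 mm, each running between the inner faces of the legs it joins and aligned with the legs' outer faces on the other axis.

B is an open-topped rectangular box: outside dimensions 208×267×132 mm, with a uniform wall and base thickness of 20 mm. The base is a full 208×267 slab on the floor; four walls sit on top of the base. The front and back walls (the −y and +y sides) span the full width; the two side walls fit between them.

C is a bench: a 1065×333 mm seat slab, 33 mm thick, top at z = 469 mm, on four 40×40 mm square legs flush with the seat corners and standing on z = 0.

The open box is on top of the stool. The bench is on the floor beside the stool on its −y side.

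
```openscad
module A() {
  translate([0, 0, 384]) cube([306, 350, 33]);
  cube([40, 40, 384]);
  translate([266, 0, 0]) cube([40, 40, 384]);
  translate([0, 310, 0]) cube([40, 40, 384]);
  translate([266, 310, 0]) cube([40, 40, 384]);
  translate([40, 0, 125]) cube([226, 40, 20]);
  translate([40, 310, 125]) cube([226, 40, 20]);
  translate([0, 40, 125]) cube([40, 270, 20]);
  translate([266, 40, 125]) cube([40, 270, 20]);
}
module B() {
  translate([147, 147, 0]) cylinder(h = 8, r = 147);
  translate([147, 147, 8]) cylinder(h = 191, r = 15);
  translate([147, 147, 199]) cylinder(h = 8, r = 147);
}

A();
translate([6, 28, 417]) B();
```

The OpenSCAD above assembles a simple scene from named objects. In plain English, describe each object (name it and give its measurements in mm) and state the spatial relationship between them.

A is a simple wooden stool: a rectangular seat 306 mm (x) by 350 mm (y), 33 mm thick, top face at z = 417 mm, on four square legs, each 40×40 mm in cross-section. The legs rest on z = 0, each flush with a corner of the seat. Four stretchers, 40 mm wide and 20 mm tall, connect adjacent legs with their undersides at z = 125 mm, each running between the inner faces of the legs it joins and aligned with the legs' outer faces on the other axis.

B is a spool: two coaxial disc flanges of radius 147 mm and thickness 8 mm, joined by a core cylinder of radius 15 mm and height 191 mm. The lower flange rests on z = 0 and the three cylinders share a vertical axis.

The spool is on top of the stool, centred.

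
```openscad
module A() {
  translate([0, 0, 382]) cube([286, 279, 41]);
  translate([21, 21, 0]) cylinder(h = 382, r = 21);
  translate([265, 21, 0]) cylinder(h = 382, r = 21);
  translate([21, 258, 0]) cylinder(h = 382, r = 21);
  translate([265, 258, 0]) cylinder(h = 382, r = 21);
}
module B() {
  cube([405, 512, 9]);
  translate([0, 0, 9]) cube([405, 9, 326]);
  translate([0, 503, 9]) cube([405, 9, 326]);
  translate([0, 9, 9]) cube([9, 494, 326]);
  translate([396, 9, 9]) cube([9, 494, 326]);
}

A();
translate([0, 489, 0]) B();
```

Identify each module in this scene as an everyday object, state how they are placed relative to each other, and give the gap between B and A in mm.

A is a stool. B is an open box. The open box is on the floor beside the stool on its +y side. The gap between the open box and the stool is 210 mm.

The open box's nearest face is 210 mm from the stool's +y face.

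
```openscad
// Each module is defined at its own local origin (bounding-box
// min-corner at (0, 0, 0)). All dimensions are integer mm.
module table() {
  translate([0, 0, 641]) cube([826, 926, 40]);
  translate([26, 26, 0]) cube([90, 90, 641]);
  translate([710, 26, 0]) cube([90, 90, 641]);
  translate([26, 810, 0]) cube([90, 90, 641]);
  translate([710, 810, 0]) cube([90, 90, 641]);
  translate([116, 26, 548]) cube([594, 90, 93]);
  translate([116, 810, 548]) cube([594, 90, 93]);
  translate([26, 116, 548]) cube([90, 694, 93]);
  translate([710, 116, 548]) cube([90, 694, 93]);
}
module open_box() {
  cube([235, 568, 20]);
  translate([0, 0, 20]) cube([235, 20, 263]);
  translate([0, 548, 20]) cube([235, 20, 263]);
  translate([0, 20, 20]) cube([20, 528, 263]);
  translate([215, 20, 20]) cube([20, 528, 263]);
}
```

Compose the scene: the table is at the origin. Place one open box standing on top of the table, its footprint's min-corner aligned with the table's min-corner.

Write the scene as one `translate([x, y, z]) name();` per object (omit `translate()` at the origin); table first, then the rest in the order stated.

table();
translate([0, 0, 681]) open_box();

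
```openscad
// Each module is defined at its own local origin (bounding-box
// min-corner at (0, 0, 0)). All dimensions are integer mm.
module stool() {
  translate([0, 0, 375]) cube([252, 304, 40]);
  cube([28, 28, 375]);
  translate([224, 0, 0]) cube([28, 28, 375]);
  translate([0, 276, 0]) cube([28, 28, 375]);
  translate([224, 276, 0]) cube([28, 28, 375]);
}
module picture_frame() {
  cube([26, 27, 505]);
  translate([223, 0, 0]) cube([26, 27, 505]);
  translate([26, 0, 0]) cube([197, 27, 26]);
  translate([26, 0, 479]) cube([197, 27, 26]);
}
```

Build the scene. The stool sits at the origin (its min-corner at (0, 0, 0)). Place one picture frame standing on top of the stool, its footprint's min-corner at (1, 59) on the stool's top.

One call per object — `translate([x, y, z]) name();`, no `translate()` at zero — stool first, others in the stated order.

stool();
translate([1, 59, 415]) picture_frame();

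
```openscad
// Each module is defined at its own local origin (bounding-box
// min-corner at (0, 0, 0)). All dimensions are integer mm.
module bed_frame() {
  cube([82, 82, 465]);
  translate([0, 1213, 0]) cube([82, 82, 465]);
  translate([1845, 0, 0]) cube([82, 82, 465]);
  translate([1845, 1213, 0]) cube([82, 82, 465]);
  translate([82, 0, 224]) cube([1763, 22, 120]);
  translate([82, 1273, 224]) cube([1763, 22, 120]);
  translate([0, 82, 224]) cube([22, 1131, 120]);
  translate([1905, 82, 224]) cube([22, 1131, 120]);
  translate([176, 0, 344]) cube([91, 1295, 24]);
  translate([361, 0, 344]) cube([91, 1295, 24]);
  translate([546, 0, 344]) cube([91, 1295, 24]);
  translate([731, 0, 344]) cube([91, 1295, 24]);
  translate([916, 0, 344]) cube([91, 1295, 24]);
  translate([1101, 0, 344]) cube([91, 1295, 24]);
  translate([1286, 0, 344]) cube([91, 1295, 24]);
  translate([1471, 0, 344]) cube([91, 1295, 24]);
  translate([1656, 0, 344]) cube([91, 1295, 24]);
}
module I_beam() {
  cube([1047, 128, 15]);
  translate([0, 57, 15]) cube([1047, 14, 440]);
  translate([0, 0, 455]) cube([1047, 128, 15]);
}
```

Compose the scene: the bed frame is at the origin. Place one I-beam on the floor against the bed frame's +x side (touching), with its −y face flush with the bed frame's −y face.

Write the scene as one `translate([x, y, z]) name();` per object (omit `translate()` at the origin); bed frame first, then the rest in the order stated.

bed_frame();
translate([1927, 0, 0]) I_beam();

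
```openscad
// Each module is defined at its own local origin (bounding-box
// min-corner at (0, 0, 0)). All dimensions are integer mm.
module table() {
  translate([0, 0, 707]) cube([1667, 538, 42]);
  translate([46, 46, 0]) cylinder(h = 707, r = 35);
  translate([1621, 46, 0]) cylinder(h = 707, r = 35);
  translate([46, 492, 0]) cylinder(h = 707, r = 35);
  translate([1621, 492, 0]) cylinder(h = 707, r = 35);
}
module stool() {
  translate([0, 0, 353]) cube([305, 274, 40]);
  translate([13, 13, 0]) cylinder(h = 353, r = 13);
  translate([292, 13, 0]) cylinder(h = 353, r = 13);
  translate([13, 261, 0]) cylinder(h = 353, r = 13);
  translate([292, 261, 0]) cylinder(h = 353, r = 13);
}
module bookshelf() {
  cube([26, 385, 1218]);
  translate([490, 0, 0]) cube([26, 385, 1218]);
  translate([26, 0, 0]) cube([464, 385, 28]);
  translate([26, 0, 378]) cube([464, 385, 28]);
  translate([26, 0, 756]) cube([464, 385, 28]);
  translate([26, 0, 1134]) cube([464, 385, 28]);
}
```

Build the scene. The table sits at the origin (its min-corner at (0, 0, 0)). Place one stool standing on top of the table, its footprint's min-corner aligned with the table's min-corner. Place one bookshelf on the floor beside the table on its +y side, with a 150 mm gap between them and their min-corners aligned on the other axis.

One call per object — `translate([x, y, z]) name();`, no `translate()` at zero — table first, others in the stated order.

table();
translate([0, 0, 749]) stool();
translate([0, 688, 0]) bookshelf();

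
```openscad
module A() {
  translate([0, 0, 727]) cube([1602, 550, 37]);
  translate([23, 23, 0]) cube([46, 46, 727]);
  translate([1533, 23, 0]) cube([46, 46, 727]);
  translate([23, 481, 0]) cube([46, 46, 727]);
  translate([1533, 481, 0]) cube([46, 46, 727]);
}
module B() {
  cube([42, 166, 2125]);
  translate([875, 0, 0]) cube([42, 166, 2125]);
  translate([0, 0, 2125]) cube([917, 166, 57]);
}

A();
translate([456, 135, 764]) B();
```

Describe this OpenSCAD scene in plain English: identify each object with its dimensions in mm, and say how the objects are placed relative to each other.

A is a rectangular dining table. The top is 1602×550×37 mm with its upper surface at z = 764 mm. It stands on four 46×46 mm square legs, each inset 23 mm from the nearest pair of top edges, running from the floor to the underside of the top.

B is a door frame. The clear opening is 833 mm wide and 2125 mm high. Two 42 mm wide jambs, 166 mm deep, stand either side of the opening from the floor to the top of the opening. A 57 mm thick head sits across the top of both jambs, spanning the full outside width of the frame.

The door frame is on top of the table.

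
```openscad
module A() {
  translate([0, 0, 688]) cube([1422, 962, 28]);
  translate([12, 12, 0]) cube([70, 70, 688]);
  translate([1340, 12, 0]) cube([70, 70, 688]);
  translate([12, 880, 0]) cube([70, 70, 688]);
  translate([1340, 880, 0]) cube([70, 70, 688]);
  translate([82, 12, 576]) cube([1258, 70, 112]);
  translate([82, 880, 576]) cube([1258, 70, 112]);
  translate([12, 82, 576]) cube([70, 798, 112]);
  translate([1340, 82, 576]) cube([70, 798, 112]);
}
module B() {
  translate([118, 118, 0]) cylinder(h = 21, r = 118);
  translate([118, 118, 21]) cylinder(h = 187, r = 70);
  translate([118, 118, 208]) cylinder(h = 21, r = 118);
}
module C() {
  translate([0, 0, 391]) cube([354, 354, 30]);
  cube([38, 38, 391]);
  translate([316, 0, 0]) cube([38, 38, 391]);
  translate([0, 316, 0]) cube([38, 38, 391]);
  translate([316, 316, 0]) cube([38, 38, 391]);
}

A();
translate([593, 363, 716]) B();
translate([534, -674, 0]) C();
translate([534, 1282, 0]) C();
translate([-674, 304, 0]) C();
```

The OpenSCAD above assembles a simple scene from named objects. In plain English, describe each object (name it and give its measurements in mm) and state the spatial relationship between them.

A is a table: top 1422 mm (x) × 962 mm (y), 28 mm thick, upper face at z = 716 mm, on four 70×70 mm square legs, each inset 12 mm from the nearest pair of top edges, running from z = 0 to the bottom of the top. Four apron rails, 70 mm thick and 112 mm tall, run between adjacent legs with their top edges flush with the underside of the top and their outer faces flush with the legs' outer faces.

B is a spool: two coaxial disc flanges of radius 118 mm and thickness 21 mm, joined by a core cylinder of radius 70 mm and height 187 mm. The lower flange rests on z = 0 and the three cylinders share a vertical axis.

C is a four-legged stool. The seat is 354×354 mm, 30 mm thick, top at z = 421 mm. It stands on four square legs, each 38×38 mm in cross-section, from z = 0 to the seat underside, each flush with a corner of the seat.

The spool is on top of the table, centred. Three stools sit around the table at the −y, +y, −x sides.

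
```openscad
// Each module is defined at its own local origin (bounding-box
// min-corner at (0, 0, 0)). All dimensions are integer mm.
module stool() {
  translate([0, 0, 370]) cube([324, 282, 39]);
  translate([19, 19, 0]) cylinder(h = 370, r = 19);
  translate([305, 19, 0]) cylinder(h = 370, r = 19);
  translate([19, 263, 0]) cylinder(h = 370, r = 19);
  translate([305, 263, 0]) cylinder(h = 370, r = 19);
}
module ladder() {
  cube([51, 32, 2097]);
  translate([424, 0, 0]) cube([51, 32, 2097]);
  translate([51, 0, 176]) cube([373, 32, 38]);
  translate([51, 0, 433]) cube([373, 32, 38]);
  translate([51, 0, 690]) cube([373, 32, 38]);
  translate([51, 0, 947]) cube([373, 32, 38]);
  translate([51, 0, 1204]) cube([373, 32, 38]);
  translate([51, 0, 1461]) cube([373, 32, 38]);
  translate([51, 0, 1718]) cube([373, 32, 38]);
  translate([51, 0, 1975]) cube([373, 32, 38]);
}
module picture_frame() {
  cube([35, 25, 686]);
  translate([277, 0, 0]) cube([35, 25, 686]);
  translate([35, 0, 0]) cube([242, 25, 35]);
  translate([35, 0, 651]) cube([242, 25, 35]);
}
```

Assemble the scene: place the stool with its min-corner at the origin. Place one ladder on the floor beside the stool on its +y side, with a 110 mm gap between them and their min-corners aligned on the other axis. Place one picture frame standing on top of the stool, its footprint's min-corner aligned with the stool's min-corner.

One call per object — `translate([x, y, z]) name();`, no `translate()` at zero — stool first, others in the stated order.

stool();
translate([0, 392, 0]) ladder();
translate([0, 0, 409]) picture_frame();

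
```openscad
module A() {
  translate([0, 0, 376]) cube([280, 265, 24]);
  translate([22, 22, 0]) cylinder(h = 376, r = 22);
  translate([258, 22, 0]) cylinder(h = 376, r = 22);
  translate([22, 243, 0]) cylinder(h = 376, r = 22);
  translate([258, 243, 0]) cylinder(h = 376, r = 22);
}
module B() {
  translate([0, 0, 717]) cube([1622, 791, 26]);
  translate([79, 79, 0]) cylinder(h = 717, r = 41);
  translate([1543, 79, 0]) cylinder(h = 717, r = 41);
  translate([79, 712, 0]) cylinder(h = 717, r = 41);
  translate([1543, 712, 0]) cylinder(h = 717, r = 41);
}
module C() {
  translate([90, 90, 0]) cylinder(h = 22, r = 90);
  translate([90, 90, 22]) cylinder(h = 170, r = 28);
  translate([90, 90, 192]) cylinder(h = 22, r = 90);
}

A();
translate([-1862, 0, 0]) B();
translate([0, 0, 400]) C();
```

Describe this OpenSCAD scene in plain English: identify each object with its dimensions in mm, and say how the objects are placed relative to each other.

A is a four-legged stool. The seat is 280×265 mm, 24 mm thick, top at z = 400 mm. It stands on four round legs, each 44 mm in diameter, from z = 0 to the seat underside, each leg's axis is inset half a diameter from the nearest pair of seat edges (so the leg's bounding box is flush with the corner).

B is a table: top 1622 mm (x) × 791 mm (y), 26 mm thick, upper face at z = 743 mm, on four round legs of 82 mm diameter, each leg's bounding box inset 38 mm from the nearest pair of top edges, running from z = 0 to the bottom of the top.

C is a spool: two coaxial disc flanges of radius 90 mm and thickness 22 mm, joined by a core cylinder of radius 28 mm and height 170 mm. The lower flange rests on z = 0 and the three cylinders share a vertical axis.

The table is on the floor beside the stool on its −x side. The spool is on top of the stool.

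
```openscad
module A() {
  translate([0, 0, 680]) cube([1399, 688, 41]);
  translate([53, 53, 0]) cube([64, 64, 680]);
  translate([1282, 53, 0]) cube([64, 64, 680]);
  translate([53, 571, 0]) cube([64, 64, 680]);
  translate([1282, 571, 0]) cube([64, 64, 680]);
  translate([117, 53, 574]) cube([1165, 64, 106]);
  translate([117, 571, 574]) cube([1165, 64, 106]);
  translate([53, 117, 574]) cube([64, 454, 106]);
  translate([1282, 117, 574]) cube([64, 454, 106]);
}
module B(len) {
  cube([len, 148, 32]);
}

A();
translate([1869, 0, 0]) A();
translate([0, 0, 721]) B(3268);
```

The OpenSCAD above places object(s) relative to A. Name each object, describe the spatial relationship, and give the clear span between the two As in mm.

A is a table. B is a beam. A beam spans the tops of two tables. The clear span between the two tables is 470 mm.

Second table starts at x = 1869; first ends at x = 1399; clear span = 1869 − 1399 = 470 mm.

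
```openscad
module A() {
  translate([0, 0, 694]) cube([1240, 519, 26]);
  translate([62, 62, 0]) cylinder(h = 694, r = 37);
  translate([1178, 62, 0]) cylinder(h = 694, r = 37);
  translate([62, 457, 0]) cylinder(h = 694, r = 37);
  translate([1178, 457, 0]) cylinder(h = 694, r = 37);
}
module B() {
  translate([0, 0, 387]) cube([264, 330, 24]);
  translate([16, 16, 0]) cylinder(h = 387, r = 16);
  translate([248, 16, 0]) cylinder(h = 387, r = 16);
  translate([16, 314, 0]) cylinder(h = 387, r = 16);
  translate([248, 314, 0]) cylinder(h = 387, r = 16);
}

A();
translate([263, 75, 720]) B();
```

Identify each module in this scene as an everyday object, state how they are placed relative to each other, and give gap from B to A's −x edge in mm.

The stool's min-x is at 263; the table's min-x is 0; gap = 263 mm.

A is a table. B is a stool. The stool is on top of the table. The gap from the stool to the table's −x edge is 263 mm.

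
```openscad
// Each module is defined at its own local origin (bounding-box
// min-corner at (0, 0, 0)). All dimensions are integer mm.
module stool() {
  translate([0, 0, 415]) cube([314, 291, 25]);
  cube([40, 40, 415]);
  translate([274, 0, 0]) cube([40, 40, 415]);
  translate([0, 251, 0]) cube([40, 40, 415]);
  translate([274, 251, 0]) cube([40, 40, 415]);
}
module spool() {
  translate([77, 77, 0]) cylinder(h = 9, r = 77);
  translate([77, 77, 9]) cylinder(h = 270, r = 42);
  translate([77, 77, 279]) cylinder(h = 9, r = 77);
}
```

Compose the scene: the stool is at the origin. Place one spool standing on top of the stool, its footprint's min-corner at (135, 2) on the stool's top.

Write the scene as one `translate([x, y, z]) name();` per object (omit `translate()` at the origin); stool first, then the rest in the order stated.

stool();
translate([135, 2, 440]) spool();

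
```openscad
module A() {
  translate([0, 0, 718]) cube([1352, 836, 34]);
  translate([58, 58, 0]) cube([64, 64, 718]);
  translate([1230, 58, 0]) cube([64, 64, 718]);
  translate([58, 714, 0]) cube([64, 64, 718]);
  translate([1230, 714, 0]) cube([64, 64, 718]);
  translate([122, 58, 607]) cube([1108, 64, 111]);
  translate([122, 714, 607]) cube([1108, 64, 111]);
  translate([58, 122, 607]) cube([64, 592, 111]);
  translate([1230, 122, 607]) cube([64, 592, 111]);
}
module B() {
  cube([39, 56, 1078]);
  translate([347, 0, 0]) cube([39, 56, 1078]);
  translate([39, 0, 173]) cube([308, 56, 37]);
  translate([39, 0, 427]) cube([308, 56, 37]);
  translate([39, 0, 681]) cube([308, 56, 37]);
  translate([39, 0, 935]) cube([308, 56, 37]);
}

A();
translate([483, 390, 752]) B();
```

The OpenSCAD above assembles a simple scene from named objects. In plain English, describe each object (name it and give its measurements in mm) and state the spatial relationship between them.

A is a rectangular dining table. The top is 1352×836×34 mm with its upper surface at z = 752 mm. It stands on four 64×64 mm square legs, each inset 58 mm from the nearest pair of top edges, running from the floor to the underside of the top. Four apron rails, 64 mm thick and 111 mm tall, run between adjacent legs with their top edges flush with the underside of the top and their outer faces flush with the legs' outer faces.

B is a straight ladder. Two 39×56 mm vertical rails, 1078 mm tall, stand 386 mm apart (outside-to-outside) with their front faces coplanar on the −y side. 4 rungs, each 56 mm deep and 37 mm tall, span between the inner faces of the rails, front faces flush with the rails. The lowest rung's underside is at z = 173 mm and rungs are spaced 254 mm apart (underside to underside).

The ladder is on top of the table, centred.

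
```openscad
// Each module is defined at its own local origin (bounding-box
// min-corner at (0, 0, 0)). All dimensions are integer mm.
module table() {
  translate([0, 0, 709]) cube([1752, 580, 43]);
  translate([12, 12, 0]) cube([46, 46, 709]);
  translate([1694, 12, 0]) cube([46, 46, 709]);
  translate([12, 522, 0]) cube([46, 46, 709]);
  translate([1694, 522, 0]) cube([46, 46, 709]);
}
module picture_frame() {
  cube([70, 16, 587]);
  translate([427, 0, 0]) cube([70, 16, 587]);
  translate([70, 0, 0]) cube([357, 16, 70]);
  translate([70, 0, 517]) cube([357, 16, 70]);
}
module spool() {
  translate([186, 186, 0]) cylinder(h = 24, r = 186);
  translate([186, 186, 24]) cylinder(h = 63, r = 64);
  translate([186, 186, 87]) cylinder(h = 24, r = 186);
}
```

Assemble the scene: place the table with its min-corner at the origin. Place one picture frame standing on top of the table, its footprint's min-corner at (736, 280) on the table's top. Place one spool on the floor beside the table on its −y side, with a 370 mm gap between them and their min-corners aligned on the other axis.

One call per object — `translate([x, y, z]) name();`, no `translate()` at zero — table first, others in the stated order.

table();
translate([736, 280, 752]) picture_frame();
translate([0, -742, 0]) spool();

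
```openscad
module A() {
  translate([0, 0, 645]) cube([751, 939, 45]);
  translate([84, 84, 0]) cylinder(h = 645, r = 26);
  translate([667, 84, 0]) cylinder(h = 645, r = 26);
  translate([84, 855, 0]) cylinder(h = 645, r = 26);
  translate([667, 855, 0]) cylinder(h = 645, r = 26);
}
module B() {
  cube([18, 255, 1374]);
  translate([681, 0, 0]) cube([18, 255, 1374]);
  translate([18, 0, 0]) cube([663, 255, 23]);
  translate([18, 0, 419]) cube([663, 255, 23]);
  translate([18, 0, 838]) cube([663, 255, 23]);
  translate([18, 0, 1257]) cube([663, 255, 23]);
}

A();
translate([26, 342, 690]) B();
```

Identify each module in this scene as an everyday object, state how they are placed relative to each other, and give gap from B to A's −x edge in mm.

A is a table. B is a bookshelf. The bookshelf is on top of the table, centred. The gap from the bookshelf to the table's −x edge is 26 mm.

The bookshelf's min-x is at 26; the table's min-x is 0; gap = 26 mm.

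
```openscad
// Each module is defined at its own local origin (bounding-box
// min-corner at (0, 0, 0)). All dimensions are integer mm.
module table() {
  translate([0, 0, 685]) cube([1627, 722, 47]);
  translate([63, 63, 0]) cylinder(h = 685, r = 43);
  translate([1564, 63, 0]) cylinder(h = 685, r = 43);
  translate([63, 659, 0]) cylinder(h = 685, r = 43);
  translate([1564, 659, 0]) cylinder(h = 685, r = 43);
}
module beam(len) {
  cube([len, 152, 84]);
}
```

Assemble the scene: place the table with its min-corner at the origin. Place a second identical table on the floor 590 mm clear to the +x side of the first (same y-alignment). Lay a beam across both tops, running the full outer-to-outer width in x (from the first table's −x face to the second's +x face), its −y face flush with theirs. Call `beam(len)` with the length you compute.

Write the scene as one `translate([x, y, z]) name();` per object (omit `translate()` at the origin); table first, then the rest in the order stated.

table();
translate([2217, 0, 0]) table();
translate([0, 0, 732]) beam(3844);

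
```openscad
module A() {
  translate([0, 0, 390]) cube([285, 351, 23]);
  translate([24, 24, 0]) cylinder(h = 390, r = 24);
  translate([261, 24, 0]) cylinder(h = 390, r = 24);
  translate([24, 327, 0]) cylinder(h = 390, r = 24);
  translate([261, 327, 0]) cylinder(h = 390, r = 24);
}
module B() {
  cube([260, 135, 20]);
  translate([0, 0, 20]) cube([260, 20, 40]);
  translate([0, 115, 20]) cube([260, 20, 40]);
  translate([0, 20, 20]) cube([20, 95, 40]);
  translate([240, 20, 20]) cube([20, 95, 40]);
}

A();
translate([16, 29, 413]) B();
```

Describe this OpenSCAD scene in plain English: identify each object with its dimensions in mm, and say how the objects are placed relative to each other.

A is a four-legged stool. The seat is a 285×351×23 mm slab whose top surface is at z = 413 mm; four round legs, each 48 mm in diameter, run from the floor (z = 0) to the underside of the seat, each leg's axis is inset half a diameter from the nearest pair of seat edges (so the leg's bounding box is flush with the corner).

B is an open-topped rectangular box: outside dimensions 260×135×60 mm, with a uniform wall and base thickness of 20 mm. The base is a full 260×135 slab on the floor; four walls sit on top of the base. The front and back walls (the −y and +y sides) span the full width; the two side walls fit between them.

The open box is on top of the stool.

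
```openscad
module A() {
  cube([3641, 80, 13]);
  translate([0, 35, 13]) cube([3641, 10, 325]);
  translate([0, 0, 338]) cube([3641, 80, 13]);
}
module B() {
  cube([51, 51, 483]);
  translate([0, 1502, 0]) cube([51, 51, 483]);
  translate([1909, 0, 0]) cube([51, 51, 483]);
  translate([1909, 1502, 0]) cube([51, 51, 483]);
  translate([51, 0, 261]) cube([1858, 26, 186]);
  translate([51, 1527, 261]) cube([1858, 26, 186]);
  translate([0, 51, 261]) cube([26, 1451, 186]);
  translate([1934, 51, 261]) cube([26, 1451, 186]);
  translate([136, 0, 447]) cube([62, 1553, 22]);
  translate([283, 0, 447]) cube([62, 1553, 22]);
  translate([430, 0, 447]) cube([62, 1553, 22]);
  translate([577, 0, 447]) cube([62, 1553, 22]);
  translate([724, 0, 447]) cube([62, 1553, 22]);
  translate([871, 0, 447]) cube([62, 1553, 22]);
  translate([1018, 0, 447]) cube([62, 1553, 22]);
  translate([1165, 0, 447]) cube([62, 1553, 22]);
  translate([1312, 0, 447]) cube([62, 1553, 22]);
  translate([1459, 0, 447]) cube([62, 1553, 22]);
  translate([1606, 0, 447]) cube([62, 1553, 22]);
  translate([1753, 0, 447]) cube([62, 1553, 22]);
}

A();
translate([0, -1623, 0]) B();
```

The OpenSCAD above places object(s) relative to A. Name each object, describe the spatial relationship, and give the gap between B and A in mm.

The bed frame's nearest face is 70 mm from the I-beam's −y face.

A is an I-beam. B is a bed frame. The bed frame is on the floor beside the I-beam on its −y side. The gap between the bed frame and the I-beam is 70 mm.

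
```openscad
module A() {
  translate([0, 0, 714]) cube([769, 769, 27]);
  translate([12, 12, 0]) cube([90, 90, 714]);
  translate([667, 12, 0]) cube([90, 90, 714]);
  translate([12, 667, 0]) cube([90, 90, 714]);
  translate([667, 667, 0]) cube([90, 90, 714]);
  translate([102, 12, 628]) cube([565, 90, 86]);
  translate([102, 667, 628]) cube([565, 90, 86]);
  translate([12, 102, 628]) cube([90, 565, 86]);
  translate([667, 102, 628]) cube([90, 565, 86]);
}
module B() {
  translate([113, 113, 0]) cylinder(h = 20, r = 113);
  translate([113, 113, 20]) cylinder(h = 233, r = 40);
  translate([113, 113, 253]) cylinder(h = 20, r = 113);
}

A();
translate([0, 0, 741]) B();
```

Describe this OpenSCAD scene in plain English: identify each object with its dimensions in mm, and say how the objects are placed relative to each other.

A is a rectangular dining table. The top is 769×769×27 mm with its upper surface at z = 741 mm. It stands on four 90×90 mm square legs, each inset 12 mm from the nearest pair of top edges, running from the floor to the underside of the top. Four apron rails, 90 mm thick and 86 mm tall, run between adjacent legs with their top edges flush with the underside of the top and their outer faces flush with the legs' outer faces.

B is a spool: two coaxial disc flanges of radius 113 mm and thickness 20 mm, joined by a core cylinder of radius 40 mm and height 233 mm. The lower flange rests on z = 0 and the three cylinders share a vertical axis.

The spool is on top of the table.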